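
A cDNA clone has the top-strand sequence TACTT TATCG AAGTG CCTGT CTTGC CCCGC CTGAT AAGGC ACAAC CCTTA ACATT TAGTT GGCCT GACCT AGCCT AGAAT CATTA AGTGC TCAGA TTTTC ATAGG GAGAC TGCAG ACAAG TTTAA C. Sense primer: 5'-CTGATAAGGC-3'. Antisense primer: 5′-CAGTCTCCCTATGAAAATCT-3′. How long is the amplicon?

82 bp

The forward primer matches the template at positions 31–40.
Reverse complement of the reverse primer: AGATTTTCATAGGGAGACTG. This occurs on the top strand at positions 93–112.
Product length = (reverse-primer end) − (forward-primer start) + 1 = 112 − 31 + 1 = 82 bp.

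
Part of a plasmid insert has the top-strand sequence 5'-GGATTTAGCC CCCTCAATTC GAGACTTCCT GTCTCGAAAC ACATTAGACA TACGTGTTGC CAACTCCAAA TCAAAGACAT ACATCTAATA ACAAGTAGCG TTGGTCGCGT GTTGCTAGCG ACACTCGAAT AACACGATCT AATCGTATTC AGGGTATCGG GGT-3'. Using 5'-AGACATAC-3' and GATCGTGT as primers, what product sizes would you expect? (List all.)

94 bp, 65 bp

The forward primer AGACATAC matches the top strand at positions 46–53, 75–82.
The reverse primer's reverse complement is ACACGATC, matching at positions 132–139.
Each forward site pairs with the reverse site to give a product ending at position 139: sizes 94, 65 bp.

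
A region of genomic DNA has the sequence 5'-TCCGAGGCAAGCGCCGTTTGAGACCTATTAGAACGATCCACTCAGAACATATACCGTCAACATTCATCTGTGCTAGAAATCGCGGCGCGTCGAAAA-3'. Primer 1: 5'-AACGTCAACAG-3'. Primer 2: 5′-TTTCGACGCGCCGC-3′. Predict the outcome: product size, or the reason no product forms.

Primer 1 (AACGTCAACAG) does not match the top strand, and its reverse complement CTGTTGACGTT does not match either.
With no annealing site for primer 1, no amplification occurs.

No product — primer 1 has no binding site in the template.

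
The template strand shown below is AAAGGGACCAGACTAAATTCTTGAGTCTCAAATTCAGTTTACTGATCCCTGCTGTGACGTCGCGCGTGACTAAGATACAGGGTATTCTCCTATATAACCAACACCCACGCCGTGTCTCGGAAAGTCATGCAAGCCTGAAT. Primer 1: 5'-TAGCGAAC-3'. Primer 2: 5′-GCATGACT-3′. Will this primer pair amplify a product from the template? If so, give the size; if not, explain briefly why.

No product — primer 1 has no binding site in the template.

Primer 1 (TAGCGAAC) does not match the top strand, and its reverse complement GTTCGCTA does not match either.
With no annealing site for primer 1, no amplification occurs.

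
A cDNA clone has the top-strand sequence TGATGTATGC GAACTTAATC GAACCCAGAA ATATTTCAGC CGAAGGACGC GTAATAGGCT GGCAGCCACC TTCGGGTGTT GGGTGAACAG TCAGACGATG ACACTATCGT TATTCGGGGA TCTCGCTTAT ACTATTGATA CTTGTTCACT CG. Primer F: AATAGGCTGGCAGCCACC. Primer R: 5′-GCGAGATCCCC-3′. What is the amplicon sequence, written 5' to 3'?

Forward primer AATAGGCTGGCAGCCACC is found on the top strand at positions 53–70.
Taking the reverse complement of GCGAGATCCCC gives GGGGATCTCGC, found at positions 116–126 on the template; the primer anneals here to the top strand with its 3' end pointing upstream.
The product is the template from position 53 through 126 (74 bp).

5'-AATAGGCTGGCAGCCACCTTCGGGTGTTGGGTGAACAGTCAGACGATGACACTATCGTTATTCGGGGATCTCGC-3'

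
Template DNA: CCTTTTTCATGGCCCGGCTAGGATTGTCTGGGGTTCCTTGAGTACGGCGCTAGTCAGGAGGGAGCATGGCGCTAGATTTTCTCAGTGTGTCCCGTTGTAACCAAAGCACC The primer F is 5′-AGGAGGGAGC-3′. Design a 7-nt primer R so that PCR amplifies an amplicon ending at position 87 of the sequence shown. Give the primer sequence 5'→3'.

The forward primer binds at positions 56–65; the product's 3' end on the top strand is position 87.
The reverse primer anneals to the top strand over positions 81–87, i.e. to CTCAGTG.
Its sequence written 5'→3' is the reverse complement: CACTGAG.

5'-CACTGAG-3'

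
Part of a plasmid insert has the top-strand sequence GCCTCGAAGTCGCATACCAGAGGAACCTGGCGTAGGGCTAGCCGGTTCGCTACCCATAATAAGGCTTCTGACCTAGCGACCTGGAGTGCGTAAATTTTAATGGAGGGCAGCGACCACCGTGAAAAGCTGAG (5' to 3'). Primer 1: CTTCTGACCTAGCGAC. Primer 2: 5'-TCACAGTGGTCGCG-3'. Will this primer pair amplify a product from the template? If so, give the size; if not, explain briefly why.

Primer 2 (TCACAGTGGTCGCG) does not match the top strand, and its reverse complement CGCGACCACTGTGA does not match either.
With no annealing site for primer 2, no amplification occurs.

No product — primer 2 has no binding site in the template.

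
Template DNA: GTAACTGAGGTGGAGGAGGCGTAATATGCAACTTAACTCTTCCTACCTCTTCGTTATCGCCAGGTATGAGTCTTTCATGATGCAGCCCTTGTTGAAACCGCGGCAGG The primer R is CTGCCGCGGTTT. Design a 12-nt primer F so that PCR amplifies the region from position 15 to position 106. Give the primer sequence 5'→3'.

5'-GGAGGCGTAATA-3'

The reverse primer's reverse complement AAACCGCGGCAG matches the template at positions 95–106; the product starts at position 15.
The forward primer is identical to the top strand over positions 15–26: GGAGGCGTAATA.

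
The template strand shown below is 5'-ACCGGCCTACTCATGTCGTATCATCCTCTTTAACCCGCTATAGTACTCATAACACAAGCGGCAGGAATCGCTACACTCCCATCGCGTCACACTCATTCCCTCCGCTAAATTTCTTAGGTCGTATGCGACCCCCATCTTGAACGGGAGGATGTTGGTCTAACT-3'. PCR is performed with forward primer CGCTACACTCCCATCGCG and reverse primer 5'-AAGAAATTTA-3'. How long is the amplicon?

47 bp

Scanning the template, CGCTACACTCCCATCGCG occurs at positions 69–86; this primer anneals to the bottom strand there with its 3' end pointing downstream.
The reverse primer's reverse complement is TAAATTTCTT, which matches the template at positions 106–115.
Product length = (reverse-primer end) − (forward-primer start) + 1 = 115 − 69 + 1 = 47 bp.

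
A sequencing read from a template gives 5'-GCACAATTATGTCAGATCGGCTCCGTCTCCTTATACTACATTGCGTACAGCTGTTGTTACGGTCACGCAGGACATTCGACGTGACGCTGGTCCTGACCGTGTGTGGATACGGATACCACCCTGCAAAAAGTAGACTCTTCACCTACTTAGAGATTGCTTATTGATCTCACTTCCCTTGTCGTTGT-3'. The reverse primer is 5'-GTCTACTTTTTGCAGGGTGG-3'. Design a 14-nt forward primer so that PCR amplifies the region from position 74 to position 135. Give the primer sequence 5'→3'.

The reverse primer's reverse complement CCACCCTGCAAAAAGTAGAC matches the template at positions 116–135; the product starts at position 74.
The forward primer is identical to the top strand over positions 74–87: ATTCGACGTGACGC.

5'-ATTCGACGTGACGC-3'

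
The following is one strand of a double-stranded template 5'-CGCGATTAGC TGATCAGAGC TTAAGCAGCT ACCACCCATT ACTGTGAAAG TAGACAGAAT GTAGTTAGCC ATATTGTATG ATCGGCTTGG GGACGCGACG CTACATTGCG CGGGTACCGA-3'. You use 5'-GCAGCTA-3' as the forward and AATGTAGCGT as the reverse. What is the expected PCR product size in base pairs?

83 bp

Forward primer GCAGCTA is found on the top strand at positions 25–31.
Reverse complement of the reverse primer: ACGCTACATT. This occurs on the top strand at positions 98–107.
Amplicon spans positions 25–107: 83 bp.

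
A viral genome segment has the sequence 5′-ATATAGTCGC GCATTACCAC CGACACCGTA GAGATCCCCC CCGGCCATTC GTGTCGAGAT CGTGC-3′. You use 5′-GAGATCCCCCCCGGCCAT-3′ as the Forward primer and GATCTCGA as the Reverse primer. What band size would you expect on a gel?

Forward primer GAGATCCCCCCCGGCCAT is found on the top strand at positions 31–48.
Taking the reverse complement of GATCTCGA gives TCGAGATC, found at positions 54–61 on the template; the primer anneals here to the top strand with its 3' end pointing upstream.
Product length = (reverse-primer end) − (forward-primer start) + 1 = 61 − 31 + 1 = 31 bp.

31 bp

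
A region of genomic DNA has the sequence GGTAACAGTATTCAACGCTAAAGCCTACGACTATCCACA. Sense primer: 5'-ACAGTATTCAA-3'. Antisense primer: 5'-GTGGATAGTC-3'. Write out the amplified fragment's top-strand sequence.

5'-ACAGTATTCAACGCTAAAGCCTACGACTATCCAC-3'

The forward primer matches the template at positions 5–15.
Taking the reverse complement of GTGGATAGTC gives GACTATCCAC, found at positions 29–38 on the template; the primer anneals here to the top strand with its 3' end pointing upstream.
The product is the template from position 5 through 38 (34 bp).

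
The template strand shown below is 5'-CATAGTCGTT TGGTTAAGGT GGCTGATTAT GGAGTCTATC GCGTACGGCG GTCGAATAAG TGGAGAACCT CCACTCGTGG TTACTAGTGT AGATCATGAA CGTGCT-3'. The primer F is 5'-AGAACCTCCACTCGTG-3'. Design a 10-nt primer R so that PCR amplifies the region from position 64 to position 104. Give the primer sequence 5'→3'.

5'-CACGTTCATG-3'

The product's 3' end on the top strand is position 104.
The reverse primer anneals to the top strand over positions 95–104, i.e. to CATGAACGTG.
Its sequence written 5'→3' is the reverse complement: CACGTTCATG.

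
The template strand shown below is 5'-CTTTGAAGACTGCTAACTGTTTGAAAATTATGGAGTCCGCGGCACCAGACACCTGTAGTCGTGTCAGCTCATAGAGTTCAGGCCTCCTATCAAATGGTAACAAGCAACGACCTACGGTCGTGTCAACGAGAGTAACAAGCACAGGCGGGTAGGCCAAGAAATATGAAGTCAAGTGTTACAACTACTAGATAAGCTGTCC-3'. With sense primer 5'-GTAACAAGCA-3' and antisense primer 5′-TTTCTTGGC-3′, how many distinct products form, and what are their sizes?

Two products: 65 bp, 30 bp

The forward primer GTAACAAGCA matches the top strand at positions 97–106, 132–141.
The reverse primer's reverse complement is GCCAAGAAA, matching at positions 153–161.
Each forward site pairs with the reverse site to give a product ending at position 161: sizes 65, 30 bp.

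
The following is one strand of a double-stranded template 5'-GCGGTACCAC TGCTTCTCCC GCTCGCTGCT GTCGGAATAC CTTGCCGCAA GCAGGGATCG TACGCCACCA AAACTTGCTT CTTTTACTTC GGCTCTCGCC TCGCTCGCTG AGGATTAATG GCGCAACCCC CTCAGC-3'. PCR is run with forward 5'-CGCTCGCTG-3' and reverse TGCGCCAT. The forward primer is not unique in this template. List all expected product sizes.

The forward primer CGCTCGCTG matches the top strand at positions 20–28, 102–110.
The reverse primer's reverse complement is ATGGCGCA, matching at positions 118–125.
Each forward site pairs with the reverse site to give a product ending at position 125: sizes 106, 24 bp.

106 bp, 24 bp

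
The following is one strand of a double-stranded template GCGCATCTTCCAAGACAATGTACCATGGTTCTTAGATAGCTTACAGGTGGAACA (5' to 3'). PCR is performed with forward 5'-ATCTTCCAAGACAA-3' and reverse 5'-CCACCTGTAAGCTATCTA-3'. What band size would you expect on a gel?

46 bp

Forward primer ATCTTCCAAGACAA is found on the top strand at positions 5–18.
The reverse primer's reverse complement is TAGATAGCTTACAGGTGG, which matches the template at positions 33–50.
Amplicon spans positions 5–50: 46 bp.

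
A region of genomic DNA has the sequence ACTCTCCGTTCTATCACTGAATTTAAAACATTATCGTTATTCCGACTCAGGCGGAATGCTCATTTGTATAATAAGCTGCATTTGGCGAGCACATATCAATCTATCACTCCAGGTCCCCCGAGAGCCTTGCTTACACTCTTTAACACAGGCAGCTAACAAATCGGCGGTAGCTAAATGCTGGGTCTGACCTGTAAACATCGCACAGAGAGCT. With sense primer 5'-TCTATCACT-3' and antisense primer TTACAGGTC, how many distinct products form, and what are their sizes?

Two products: 185 bp, 95 bp

The forward primer TCTATCACT matches the top strand at positions 10–18, 100–108.
The reverse primer's reverse complement is GACCTGTAA, matching at positions 186–194.
Each forward site pairs with the reverse site to give a product ending at position 194: sizes 185, 95 bp.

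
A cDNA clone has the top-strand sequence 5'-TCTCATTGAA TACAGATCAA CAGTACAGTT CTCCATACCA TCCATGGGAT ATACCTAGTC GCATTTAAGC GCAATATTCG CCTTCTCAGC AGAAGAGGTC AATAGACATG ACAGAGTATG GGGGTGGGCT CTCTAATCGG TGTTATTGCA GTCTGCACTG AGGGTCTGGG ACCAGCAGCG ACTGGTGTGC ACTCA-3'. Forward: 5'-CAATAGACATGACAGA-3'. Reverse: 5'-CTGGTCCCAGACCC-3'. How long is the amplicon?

76 bp

Scanning the template, CAATAGACATGACAGA occurs at positions 100–115; this primer anneals to the bottom strand there with its 3' end pointing downstream.
The reverse primer's reverse complement is GGGTCTGGGACCAG, which matches the template at positions 162–175.
Amplicon spans positions 100–175: 76 bp.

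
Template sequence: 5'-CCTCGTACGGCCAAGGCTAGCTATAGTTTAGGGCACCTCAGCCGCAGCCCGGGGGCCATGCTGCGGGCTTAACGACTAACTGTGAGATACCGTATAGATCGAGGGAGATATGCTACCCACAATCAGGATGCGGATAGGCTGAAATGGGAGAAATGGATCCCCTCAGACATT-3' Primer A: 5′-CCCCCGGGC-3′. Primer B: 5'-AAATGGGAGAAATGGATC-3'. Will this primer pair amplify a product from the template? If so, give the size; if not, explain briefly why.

No product — the primers' 3' ends point away from each other.

Primer A (CCCCCGGGC) has reverse complement GCCCGGGGG, which matches the top strand at positions 47–55; primer A anneals to the top strand there with its 3' end pointing upstream toward position 47.
Primer B (AAATGGGAGAAATGGATC) matches the top strand directly at positions 142–159; it anneals to the bottom strand with its 3' end pointing downstream toward position 159.
The 3' ends diverge (primer A extends toward position 1, primer B toward position 171), so the primers never converge on a shared product.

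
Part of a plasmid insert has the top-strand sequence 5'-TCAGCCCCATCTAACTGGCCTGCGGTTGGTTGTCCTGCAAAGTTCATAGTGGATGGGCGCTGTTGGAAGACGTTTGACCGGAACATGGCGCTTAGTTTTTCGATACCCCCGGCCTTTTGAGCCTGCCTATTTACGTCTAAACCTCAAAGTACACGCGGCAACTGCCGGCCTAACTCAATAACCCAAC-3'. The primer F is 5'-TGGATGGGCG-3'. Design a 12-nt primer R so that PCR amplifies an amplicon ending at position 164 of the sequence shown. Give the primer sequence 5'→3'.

5'-CAGTTGCCGCGT-3'

The forward primer binds at positions 50–59; the product's 3' end on the top strand is position 164.
The reverse primer anneals to the top strand over positions 153–164, i.e. to ACGCGGCAACTG.
Its sequence written 5'→3' is the reverse complement: CAGTTGCCGCGT.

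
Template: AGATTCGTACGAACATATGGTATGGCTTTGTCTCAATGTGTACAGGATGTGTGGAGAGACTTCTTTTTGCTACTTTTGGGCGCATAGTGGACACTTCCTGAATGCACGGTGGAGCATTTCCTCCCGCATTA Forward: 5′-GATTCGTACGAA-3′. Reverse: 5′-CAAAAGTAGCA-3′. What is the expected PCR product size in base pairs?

Scanning the template, GATTCGTACGAA occurs at positions 2–13; this primer anneals to the bottom strand there with its 3' end pointing downstream.
Taking the reverse complement of CAAAAGTAGCA gives TGCTACTTTTG, found at positions 68–78 on the template; the primer anneals here to the top strand with its 3' end pointing upstream.
Amplicon spans positions 2–78: 77 bp.

77 bp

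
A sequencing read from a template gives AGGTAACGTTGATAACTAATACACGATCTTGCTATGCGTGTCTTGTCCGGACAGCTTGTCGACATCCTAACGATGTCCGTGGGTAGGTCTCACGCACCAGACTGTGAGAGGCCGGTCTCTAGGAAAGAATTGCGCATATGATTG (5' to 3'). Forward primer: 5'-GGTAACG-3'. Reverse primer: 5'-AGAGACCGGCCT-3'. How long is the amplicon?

119 bp

Forward primer GGTAACG is found on the top strand at positions 2–8.
The reverse primer's reverse complement is AGGCCGGTCTCT, which matches the template at positions 109–120.
Product length = (reverse-primer end) − (forward-primer start) + 1 = 120 − 2 + 1 = 119 bp.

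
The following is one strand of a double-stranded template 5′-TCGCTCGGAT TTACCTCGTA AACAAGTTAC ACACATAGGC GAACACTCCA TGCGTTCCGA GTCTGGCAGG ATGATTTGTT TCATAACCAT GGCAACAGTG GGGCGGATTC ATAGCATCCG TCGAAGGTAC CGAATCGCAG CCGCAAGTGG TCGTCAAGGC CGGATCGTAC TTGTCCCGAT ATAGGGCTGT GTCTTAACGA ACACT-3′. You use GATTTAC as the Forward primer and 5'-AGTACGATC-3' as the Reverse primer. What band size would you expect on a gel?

Scanning the template, GATTTAC occurs at positions 8–14; this primer anneals to the bottom strand there with its 3' end pointing downstream.
The reverse primer's reverse complement is GATCGTACT, which matches the template at positions 163–171.
Product length = (reverse-primer end) − (forward-primer start) + 1 = 171 − 8 + 1 = 164 bp.

164 bp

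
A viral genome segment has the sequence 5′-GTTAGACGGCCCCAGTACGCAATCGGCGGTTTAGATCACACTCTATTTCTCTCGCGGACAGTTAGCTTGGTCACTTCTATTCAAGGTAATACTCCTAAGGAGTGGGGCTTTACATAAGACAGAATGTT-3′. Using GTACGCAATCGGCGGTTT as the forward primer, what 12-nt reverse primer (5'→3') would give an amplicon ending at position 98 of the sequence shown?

The forward primer binds at positions 15–32; the product's 3' end on the top strand is position 98.
The reverse primer anneals to the top strand over positions 87–98, i.e. to TAATACTCCTAA.
Its sequence written 5'→3' is the reverse complement: TTAGGAGTATTA.

5'-TTAGGAGTATTA-3'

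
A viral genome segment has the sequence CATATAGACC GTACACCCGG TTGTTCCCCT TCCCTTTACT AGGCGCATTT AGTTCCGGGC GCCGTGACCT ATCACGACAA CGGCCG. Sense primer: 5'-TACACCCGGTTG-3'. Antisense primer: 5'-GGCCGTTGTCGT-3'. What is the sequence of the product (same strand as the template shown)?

The forward primer matches the template at positions 12–23.
The reverse primer's reverse complement is ACGACAACGGCC, which matches the template at positions 74–85.
The product is the template from position 12 through 85 (74 bp).

5'-TACACCCGGTTGTTCCCCTTCCCTTTACTAGGCGCATTTAGTTCCGGGCGCCGTGACCTATCACGACAACGGCC-3'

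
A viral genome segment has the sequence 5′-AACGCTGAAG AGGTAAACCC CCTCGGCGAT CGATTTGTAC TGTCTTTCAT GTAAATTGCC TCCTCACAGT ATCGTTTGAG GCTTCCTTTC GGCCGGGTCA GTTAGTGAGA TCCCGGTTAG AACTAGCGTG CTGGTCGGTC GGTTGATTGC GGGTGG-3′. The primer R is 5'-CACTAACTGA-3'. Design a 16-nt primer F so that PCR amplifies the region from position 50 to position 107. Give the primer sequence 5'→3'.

The reverse primer's reverse complement TCAGTTAGTG matches the template at positions 98–107; the product starts at position 50.
The forward primer is identical to the top strand over positions 50–65: TGTAAATTGCCTCCTC.

5'-TGTAAATTGCCTCCTC-3'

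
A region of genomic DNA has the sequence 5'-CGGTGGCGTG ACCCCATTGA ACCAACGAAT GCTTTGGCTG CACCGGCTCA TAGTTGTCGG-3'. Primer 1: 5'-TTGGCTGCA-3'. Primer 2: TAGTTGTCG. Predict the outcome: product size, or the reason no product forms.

No product — both primers anneal to the same strand and extend in the same direction.

Primer 1 (TTGGCTGCA) matches the top strand at positions 34–42 (3' end points downstream).
Primer 2 (TAGTTGTCG) also matches the top strand directly, at positions 51–59 — its reverse complement CGACAACTA is not present.
Both primers anneal to the bottom strand with 3' ends pointing the same way, so neither can prime synthesis back toward the other.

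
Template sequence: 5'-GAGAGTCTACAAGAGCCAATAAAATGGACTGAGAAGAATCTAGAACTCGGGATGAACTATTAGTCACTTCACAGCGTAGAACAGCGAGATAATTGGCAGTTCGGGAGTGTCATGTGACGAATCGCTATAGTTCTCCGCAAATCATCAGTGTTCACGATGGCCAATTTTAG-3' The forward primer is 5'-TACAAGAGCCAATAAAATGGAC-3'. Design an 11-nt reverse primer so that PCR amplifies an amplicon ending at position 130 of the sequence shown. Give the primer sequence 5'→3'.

5'-CTATAGCGATT-3'

The forward primer binds at positions 8–29; the product's 3' end on the top strand is position 130.
The reverse primer anneals to the top strand over positions 120–130, i.e. to AATCGCTATAG.
Its sequence written 5'→3' is the reverse complement: CTATAGCGATT.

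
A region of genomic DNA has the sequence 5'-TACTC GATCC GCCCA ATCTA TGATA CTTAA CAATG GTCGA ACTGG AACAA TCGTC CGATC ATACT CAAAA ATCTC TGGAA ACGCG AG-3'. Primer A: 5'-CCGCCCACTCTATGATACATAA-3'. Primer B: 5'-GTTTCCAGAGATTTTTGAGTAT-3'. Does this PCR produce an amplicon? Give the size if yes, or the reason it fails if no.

No product — primer A has no binding site in the template.

Primer A (CCGCCCACTCTATGATACATAA) does not match the top strand, and its reverse complement TTATGTATCATAGAGTGGGCGG does not match either.
With no annealing site for primer A, no amplification occurs.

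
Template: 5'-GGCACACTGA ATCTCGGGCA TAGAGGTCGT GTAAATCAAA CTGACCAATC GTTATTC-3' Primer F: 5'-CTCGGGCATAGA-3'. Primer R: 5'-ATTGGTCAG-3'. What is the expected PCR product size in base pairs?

37 bp

The forward primer matches the template at positions 13–24.
Taking the reverse complement of ATTGGTCAG gives CTGACCAAT, found at positions 41–49 on the template; the primer anneals here to the top strand with its 3' end pointing upstream.
Product length = (reverse-primer end) − (forward-primer start) + 1 = 49 − 13 + 1 = 37 bp.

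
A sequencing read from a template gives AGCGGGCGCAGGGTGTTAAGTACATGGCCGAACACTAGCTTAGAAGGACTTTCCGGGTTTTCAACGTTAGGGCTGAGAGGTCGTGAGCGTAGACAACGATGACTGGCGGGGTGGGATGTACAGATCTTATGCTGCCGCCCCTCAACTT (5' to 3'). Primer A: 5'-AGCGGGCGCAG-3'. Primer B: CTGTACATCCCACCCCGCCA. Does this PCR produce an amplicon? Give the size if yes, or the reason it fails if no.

Yes — a 123 bp product.

Primer A (AGCGGGCGCAG) matches the top strand at positions 1–11; it acts as a forward primer.
Primer B's reverse complement is TGGCGGGGTGGGATGTACAG, matching the top strand at positions 104–123; it acts as a reverse primer.
The 3' ends face each other across positions 1–123, giving a 123 bp product.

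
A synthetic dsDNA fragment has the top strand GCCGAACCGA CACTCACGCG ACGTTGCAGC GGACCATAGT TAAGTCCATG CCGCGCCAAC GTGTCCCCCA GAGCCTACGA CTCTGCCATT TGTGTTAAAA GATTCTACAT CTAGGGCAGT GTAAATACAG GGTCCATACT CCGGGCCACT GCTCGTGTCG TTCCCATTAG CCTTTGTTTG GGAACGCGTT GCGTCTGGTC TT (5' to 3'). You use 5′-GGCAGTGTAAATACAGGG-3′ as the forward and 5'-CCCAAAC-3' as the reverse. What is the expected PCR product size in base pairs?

The forward primer matches the template at positions 115–132.
The reverse primer's reverse complement is GTTTGGG, which matches the template at positions 176–182.
Amplicon spans positions 115–182: 68 bp.

68 bp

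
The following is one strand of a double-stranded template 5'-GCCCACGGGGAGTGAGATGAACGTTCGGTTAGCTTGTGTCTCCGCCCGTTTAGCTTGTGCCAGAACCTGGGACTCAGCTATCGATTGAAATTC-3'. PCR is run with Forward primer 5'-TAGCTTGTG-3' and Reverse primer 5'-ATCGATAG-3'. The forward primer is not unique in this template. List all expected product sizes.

The forward primer TAGCTTGTG matches the top strand at positions 30–38, 51–59.
The reverse primer's reverse complement is CTATCGAT, matching at positions 78–85.
Each forward site pairs with the reverse site to give a product ending at position 85: sizes 56, 35 bp.

56 bp, 35 bp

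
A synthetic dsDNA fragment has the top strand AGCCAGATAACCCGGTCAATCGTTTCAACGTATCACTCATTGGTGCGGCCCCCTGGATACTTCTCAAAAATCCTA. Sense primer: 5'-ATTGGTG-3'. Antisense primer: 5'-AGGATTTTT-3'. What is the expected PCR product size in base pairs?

The forward primer matches the template at positions 39–45.
The reverse primer's reverse complement is AAAAATCCT, which matches the template at positions 66–74.
Product length = (reverse-primer end) − (forward-primer start) + 1 = 74 − 39 + 1 = 36 bp.

36 bp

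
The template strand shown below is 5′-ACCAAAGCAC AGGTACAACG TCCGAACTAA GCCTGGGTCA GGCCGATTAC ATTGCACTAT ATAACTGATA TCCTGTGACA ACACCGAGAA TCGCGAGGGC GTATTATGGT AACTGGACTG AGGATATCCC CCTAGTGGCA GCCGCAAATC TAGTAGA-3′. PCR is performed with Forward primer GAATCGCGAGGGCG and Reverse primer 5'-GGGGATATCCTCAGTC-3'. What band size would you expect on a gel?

Forward primer GAATCGCGAGGGCG is found on the top strand at positions 88–101.
The reverse primer's reverse complement is GACTGAGGATATCCCC, which matches the template at positions 116–131.
The product runs from position 88 to position 131, so its length is 131 − 88 + 1 = 44 bp.

44 bp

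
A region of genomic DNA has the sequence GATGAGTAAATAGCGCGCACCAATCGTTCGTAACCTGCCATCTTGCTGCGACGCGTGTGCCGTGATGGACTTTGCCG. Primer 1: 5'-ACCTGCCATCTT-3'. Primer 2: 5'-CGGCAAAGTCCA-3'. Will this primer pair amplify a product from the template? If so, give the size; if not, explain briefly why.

Primer 1 (ACCTGCCATCTT) matches the top strand at positions 33–44; it acts as a forward primer.
Primer 2's reverse complement is TGGACTTTGCCG, matching the top strand at positions 66–77; it acts as a reverse primer.
The 3' ends face each other across positions 33–77, giving a 45 bp product.

Yes — a 45 bp product.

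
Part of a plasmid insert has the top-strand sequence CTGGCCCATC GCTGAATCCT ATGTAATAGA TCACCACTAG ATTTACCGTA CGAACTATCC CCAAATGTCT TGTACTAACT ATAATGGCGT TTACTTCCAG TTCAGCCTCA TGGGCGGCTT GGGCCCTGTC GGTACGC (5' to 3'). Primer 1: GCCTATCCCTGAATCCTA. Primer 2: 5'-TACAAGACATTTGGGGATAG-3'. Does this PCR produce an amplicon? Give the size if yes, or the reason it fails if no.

Primer 1 (GCCTATCCCTGAATCCTA) does not match the top strand, and its reverse complement TAGGATTCAGGGATAGGC does not match either.
With no annealing site for primer 1, no amplification occurs.

No product — primer 1 has no binding site in the template.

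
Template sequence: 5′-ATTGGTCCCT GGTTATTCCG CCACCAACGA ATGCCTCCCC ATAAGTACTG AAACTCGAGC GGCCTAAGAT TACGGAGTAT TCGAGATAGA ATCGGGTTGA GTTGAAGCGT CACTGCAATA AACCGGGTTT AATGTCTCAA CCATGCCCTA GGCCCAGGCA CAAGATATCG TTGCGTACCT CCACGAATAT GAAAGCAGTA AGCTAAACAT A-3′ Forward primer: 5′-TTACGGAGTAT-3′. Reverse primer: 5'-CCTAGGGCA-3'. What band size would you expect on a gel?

Scanning the template, TTACGGAGTAT occurs at positions 70–80; this primer anneals to the bottom strand there with its 3' end pointing downstream.
The reverse primer's reverse complement is TGCCCTAGG, which matches the template at positions 144–152.
The product runs from position 70 to position 152, so its length is 152 − 70 + 1 = 83 bp.

83 bp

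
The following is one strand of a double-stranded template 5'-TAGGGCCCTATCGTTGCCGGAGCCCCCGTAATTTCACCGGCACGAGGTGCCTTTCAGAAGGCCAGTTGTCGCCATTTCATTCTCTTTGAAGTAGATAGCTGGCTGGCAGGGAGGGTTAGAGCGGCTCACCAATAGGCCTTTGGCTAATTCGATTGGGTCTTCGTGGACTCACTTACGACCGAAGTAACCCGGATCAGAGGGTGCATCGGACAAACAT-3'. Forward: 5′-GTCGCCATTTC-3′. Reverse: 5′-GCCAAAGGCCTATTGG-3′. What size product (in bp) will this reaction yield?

The forward primer matches the template at positions 68–78.
Reverse complement of the reverse primer: CCAATAGGCCTTTGGC. This occurs on the top strand at positions 129–144.
Product length = (reverse-primer end) − (forward-primer start) + 1 = 144 − 68 + 1 = 77 bp.

77 bp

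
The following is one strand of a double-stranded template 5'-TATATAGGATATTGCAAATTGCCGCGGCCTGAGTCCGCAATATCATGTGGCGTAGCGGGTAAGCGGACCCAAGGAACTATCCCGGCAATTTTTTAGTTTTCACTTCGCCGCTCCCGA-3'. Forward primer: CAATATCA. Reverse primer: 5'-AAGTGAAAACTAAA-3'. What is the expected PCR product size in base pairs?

Forward primer CAATATCA is found on the top strand at positions 38–45.
Reverse complement of the reverse primer: TTTAGTTTTCACTT. This occurs on the top strand at positions 92–105.
The product runs from position 38 to position 105, so its length is 105 − 38 + 1 = 68 bp.

68 bp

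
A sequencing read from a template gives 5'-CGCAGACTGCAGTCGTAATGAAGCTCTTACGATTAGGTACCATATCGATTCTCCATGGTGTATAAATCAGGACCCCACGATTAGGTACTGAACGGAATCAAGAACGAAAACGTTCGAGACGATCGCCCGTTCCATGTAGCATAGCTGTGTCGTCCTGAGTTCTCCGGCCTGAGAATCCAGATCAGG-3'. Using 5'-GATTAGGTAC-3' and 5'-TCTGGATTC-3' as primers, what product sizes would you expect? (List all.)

The forward primer GATTAGGTAC matches the top strand at positions 31–40, 79–88.
The reverse primer's reverse complement is GAATCCAGA, matching at positions 173–181.
Each forward site pairs with the reverse site to give a product ending at position 181: sizes 151, 103 bp.

151 bp, 103 bp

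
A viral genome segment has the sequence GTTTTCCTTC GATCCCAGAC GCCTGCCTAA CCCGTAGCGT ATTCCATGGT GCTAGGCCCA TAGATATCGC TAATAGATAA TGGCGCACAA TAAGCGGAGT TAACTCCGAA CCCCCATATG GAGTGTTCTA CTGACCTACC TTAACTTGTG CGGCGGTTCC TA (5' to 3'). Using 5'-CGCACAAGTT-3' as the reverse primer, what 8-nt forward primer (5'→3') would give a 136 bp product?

The reverse primer's reverse complement AACTTGTGCG matches the template at positions 143–152, so the product ends at position 152.
A 136 bp product then starts at position 152 − 136 + 1 = 17.
The forward primer is identical to the top strand there: AGACGCCT.

5'-AGACGCCT-3'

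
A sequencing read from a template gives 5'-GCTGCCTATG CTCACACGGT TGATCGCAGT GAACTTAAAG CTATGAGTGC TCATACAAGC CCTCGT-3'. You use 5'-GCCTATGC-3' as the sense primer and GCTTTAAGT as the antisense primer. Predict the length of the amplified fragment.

Forward primer GCCTATGC is found on the top strand at positions 4–11.
The reverse primer's reverse complement is ACTTAAAGC, which matches the template at positions 33–41.
Amplicon spans positions 4–41: 38 bp.

38 bp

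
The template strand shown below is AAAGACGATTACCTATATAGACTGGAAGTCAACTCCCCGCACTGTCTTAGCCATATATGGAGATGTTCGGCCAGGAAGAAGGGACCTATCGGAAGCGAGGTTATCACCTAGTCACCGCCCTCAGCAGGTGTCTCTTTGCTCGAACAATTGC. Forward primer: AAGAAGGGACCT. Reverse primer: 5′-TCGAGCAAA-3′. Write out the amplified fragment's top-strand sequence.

Forward primer AAGAAGGGACCT is found on the top strand at positions 76–87.
The reverse primer's reverse complement is TTTGCTCGA, which matches the template at positions 135–143.
The product is the template from position 76 through 143 (68 bp).

5'-AAGAAGGGACCTATCGGAAGCGAGGTTATCACCTAGTCACCGCCCTCAGCAGGTGTCTCTTTGCTCGA-3'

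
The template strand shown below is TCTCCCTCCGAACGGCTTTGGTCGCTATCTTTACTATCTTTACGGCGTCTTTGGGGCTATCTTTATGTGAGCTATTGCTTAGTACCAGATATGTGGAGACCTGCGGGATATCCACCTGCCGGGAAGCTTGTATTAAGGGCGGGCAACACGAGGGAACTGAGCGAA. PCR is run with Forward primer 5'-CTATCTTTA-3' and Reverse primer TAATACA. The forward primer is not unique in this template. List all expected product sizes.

The forward primer CTATCTTTA matches the top strand at positions 25–33, 34–42, 57–65.
The reverse primer's reverse complement is TGTATTA, matching at positions 129–135.
Each forward site pairs with the reverse site to give a product ending at position 135: sizes 111, 102, 79 bp.

111 bp, 102 bp, 79 bp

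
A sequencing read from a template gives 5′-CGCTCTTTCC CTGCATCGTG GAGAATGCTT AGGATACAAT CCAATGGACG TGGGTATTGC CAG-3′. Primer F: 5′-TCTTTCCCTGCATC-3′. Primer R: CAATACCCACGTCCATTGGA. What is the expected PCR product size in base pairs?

56 bp

Forward primer TCTTTCCCTGCATC is found on the top strand at positions 4–17.
The reverse primer's reverse complement is TCCAATGGACGTGGGTATTG, which matches the template at positions 40–59.
Amplicon spans positions 4–59: 56 bp.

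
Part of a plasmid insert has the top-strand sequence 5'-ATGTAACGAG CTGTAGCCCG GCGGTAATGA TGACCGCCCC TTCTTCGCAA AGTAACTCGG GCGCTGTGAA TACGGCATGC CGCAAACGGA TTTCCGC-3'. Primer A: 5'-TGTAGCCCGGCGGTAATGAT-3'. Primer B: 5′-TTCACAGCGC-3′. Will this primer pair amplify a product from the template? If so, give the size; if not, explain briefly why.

Primer A (TGTAGCCCGGCGGTAATGAT) matches the top strand at positions 12–31; it acts as a forward primer.
Primer B's reverse complement is GCGCTGTGAA, matching the top strand at positions 61–70; it acts as a reverse primer.
The 3' ends face each other across positions 12–70, giving a 59 bp product.

Yes — a 59 bp product.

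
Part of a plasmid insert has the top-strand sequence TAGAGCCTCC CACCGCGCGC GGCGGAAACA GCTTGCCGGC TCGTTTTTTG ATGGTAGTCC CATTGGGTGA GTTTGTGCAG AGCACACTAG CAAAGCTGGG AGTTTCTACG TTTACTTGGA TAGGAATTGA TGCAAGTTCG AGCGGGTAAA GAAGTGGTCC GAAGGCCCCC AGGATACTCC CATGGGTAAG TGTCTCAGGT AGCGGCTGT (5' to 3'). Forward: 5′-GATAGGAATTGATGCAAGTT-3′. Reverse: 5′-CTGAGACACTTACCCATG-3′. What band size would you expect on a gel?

80 bp

Scanning the template, GATAGGAATTGATGCAAGTT occurs at positions 119–138; this primer anneals to the bottom strand there with its 3' end pointing downstream.
Reverse complement of the reverse primer: CATGGGTAAGTGTCTCAG. This occurs on the top strand at positions 181–198.
Product length = (reverse-primer end) − (forward-primer start) + 1 = 198 − 119 + 1 = 80 bp.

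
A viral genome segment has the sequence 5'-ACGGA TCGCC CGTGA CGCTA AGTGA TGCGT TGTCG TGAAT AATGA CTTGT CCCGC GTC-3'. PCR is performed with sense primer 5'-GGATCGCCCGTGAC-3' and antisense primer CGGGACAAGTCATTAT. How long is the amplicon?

Scanning the template, GGATCGCCCGTGAC occurs at positions 3–16; this primer anneals to the bottom strand there with its 3' end pointing downstream.
Taking the reverse complement of CGGGACAAGTCATTAT gives ATAATGACTTGTCCCG, found at positions 39–54 on the template; the primer anneals here to the top strand with its 3' end pointing upstream.
Amplicon spans positions 3–54: 52 bp.

52 bp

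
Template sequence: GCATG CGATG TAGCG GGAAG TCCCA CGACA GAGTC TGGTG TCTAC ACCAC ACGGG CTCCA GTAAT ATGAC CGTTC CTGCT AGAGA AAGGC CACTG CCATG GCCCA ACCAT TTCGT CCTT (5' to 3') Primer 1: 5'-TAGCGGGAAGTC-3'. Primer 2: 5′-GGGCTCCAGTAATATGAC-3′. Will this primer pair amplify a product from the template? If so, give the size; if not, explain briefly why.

No product — both primers anneal to the same strand and extend in the same direction.

Primer 1 (TAGCGGGAAGTC) matches the top strand at positions 11–22 (3' end points downstream).
Primer 2 (GGGCTCCAGTAATATGAC) also matches the top strand directly, at positions 53–70 — its reverse complement GTCATATTACTGGAGCCC is not present.
Both primers anneal to the bottom strand with 3' ends pointing the same way, so neither can prime synthesis back toward the other.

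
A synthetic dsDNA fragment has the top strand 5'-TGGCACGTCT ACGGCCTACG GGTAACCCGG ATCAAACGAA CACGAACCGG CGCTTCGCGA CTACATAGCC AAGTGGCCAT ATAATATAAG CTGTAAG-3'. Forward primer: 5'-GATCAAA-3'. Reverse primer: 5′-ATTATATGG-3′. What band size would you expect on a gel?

56 bp

Forward primer GATCAAA is found on the top strand at positions 30–36.
Taking the reverse complement of ATTATATGG gives CCATATAAT, found at positions 77–85 on the template; the primer anneals here to the top strand with its 3' end pointing upstream.
Amplicon spans positions 30–85: 56 bp.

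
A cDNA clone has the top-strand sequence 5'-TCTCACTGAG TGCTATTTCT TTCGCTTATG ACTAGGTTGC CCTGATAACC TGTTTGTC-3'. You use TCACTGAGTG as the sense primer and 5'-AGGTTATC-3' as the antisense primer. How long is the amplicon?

The forward primer matches the template at positions 3–12.
Reverse complement of the reverse primer: GATAACCT. This occurs on the top strand at positions 44–51.
Amplicon spans positions 3–51: 49 bp.

49 bp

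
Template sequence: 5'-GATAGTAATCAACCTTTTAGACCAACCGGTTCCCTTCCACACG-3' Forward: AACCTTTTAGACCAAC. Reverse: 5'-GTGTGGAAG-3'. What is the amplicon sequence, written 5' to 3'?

5'-AACCTTTTAGACCAACCGGTTCCCTTCCACAC-3'

Forward primer AACCTTTTAGACCAAC is found on the top strand at positions 11–26.
Reverse complement of the reverse primer: CTTCCACAC. This occurs on the top strand at positions 34–42.
The product is the template from position 11 through 42 (32 bp).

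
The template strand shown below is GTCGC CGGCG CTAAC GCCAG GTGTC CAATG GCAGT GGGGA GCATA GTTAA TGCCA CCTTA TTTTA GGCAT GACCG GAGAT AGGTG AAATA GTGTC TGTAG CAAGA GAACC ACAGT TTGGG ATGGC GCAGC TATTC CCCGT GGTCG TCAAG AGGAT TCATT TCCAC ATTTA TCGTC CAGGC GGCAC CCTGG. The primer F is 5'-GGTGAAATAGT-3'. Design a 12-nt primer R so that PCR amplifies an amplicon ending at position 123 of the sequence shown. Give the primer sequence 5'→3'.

The forward primer binds at positions 82–92; the product's 3' end on the top strand is position 123.
The reverse primer anneals to the top strand over positions 112–123, i.e. to CAGTTTGGGATG.
Its sequence written 5'→3' is the reverse complement: CATCCCAAACTG.

5'-CATCCCAAACTG-3'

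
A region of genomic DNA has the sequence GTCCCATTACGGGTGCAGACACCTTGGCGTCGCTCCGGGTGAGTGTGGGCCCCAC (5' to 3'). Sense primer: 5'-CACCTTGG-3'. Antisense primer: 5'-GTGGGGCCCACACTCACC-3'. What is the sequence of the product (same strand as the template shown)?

Forward primer CACCTTGG is found on the top strand at positions 20–27.
Taking the reverse complement of GTGGGGCCCACACTCACC gives GGTGAGTGTGGGCCCCAC, found at positions 38–55 on the template; the primer anneals here to the top strand with its 3' end pointing upstream.
The product is the template from position 20 through 55 (36 bp).

5'-CACCTTGGCGTCGCTCCGGGTGAGTGTGGGCCCCAC-3'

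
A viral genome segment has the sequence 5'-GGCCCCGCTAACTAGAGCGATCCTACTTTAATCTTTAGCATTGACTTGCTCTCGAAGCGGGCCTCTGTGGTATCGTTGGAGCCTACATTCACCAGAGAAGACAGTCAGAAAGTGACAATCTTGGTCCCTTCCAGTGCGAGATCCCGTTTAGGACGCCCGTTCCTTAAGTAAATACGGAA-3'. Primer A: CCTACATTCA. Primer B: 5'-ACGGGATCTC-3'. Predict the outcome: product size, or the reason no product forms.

Primer A (CCTACATTCA) matches the top strand at positions 82–91; it acts as a forward primer.
Primer B's reverse complement is GAGATCCCGT, matching the top strand at positions 138–147; it acts as a reverse primer.
The 3' ends face each other across positions 82–147, giving a 66 bp product.

Yes — a 66 bp product.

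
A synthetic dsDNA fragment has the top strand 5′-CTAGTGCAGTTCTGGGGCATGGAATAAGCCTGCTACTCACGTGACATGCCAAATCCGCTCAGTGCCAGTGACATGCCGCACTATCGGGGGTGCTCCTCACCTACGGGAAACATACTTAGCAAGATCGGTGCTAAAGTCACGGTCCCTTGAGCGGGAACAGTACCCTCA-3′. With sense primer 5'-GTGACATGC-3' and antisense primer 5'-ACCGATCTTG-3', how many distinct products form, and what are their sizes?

Two products: 89 bp, 62 bp

The forward primer GTGACATGC matches the top strand at positions 41–49, 68–76.
The reverse primer's reverse complement is CAAGATCGGT, matching at positions 120–129.
Each forward site pairs with the reverse site to give a product ending at position 129: sizes 89, 62 bp.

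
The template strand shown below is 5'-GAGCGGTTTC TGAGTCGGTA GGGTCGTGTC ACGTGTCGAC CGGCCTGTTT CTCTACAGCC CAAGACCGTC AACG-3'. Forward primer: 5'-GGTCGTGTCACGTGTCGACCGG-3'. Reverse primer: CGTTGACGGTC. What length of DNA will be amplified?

53 bp

Scanning the template, GGTCGTGTCACGTGTCGACCGG occurs at positions 22–43; this primer anneals to the bottom strand there with its 3' end pointing downstream.
Taking the reverse complement of CGTTGACGGTC gives GACCGTCAACG, found at positions 64–74 on the template; the primer anneals here to the top strand with its 3' end pointing upstream.
Product length = (reverse-primer end) − (forward-primer start) + 1 = 74 − 22 + 1 = 53 bp.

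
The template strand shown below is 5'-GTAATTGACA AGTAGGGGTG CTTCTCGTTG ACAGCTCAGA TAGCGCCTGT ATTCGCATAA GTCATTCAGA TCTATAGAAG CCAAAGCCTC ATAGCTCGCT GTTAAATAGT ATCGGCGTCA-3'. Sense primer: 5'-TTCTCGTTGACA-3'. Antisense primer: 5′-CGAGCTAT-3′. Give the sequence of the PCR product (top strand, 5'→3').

5'-TTCTCGTTGACAGCTCAGATAGCGCCTGTATTCGCATAAGTCATTCAGATCTATAGAAGCCAAAGCCTCATAGCTCG-3'

Scanning the template, TTCTCGTTGACA occurs at positions 22–33; this primer anneals to the bottom strand there with its 3' end pointing downstream.
The reverse primer's reverse complement is ATAGCTCG, which matches the template at positions 91–98.
The product is the template from position 22 through 98 (77 bp).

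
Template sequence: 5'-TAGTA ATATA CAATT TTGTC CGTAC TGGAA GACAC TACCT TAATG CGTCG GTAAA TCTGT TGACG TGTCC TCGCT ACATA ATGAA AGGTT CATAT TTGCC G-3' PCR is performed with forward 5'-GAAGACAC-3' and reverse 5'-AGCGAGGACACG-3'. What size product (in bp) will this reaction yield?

Scanning the template, GAAGACAC occurs at positions 28–35; this primer anneals to the bottom strand there with its 3' end pointing downstream.
The reverse primer's reverse complement is CGTGTCCTCGCT, which matches the template at positions 64–75.
Amplicon spans positions 28–75: 48 bp.

48 bp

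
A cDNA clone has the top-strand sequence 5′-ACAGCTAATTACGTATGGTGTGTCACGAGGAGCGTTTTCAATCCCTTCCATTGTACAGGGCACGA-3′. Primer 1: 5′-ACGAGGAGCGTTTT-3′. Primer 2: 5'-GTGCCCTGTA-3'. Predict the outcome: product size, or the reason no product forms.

Yes — a 39 bp product.

Primer 1 (ACGAGGAGCGTTTT) matches the top strand at positions 25–38; it acts as a forward primer.
Primer 2's reverse complement is TACAGGGCAC, matching the top strand at positions 54–63; it acts as a reverse primer.
The 3' ends face each other across positions 25–63, giving a 39 bp product.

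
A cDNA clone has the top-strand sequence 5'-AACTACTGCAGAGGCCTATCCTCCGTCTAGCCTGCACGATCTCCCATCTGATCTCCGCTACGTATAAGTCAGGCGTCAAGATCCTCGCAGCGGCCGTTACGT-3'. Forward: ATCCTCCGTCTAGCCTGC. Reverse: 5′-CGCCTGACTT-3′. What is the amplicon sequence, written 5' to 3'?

5'-ATCCTCCGTCTAGCCTGCACGATCTCCCATCTGATCTCCGCTACGTATAAGTCAGGCG-3'

The forward primer matches the template at positions 18–35.
The reverse primer's reverse complement is AAGTCAGGCG, which matches the template at positions 66–75.
The product is the template from position 18 through 75 (58 bp).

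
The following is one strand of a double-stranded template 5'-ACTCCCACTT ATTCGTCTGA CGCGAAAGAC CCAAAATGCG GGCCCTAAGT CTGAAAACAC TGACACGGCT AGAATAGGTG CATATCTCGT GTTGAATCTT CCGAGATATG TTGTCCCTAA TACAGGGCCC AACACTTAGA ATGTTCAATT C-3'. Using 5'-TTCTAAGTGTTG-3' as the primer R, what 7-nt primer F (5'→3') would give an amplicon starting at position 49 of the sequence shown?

5'-GTCTGAA-3'

The reverse primer's reverse complement CAACACTTAGAA matches the template at positions 130–141; the product starts at position 49.
The forward primer is identical to the top strand over positions 49–55: GTCTGAA.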